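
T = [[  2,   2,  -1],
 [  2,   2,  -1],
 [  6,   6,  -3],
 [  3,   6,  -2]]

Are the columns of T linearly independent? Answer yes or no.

no

Row reduce T to echelon form.
R2 ← R2 − R1: [0, 0, 0]
R3 ← R3 − (3)·R1: [0, 0, 0]
R4 ← R4 − (3/2)·R1: [0, 3, -1/2]
Swap R2 ↔ R4
2 pivots among 3 columns.
Only 2 < 3 pivot columns, so the columns are linearly dependent.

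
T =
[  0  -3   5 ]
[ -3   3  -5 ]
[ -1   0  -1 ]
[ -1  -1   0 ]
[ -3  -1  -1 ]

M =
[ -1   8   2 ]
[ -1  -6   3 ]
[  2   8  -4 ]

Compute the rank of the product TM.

3

First compute TM:
[[ 13,  58, -29],
 [-10, -82,  23],
 [ -1, -16,   2],
 [  2,  -2,  -5],
 [  2, -26,  -5]]
Now row reduce the product.
R2 ← R2 + (10/13)·R1: [0, -486/13, 9/13]
R3 ← R3 + (1/13)·R1: [0, -150/13, -3/13]
R4 ← R4 − (2/13)·R1: [0, -142/13, -7/13]
R5 ← R5 − (2/13)·R1: [0, -454/13, -7/13]
R3 ← R3 − (25/81)·R2: [0, 0, -4/9]
R4 ← R4 − (71/243)·R2: [0, 0, -20/27]
R5 ← R5 − (227/243)·R2: [0, 0, -32/27]
R4 ← R4 − (5/3)·R3: [0, 0, 0]
R5 ← R5 − (8/3)·R3: [0, 0, 0]
3 nonzero rows, so rank(TM) = 3.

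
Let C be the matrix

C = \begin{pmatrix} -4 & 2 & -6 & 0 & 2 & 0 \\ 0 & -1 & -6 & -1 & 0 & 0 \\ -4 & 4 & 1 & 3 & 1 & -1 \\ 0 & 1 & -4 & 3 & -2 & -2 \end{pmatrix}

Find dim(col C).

Row reduce to echelon form.
R3 ← R3 − R1: [0, 2, 7, 3, -1, -1]
R3 ← R3 + (2)·R2: [0, 0, -5, 1, -1, -1]
R4 ← R4 + R2: [0, 0, -10, 2, -2, -2]
R4 ← R4 − (2)·R3: [0, 0, 0, 0, 0, 0]
Echelon form has 3 nonzero rows, so rank(C) = 3.
The column space has dimension equal to the rank: 3.

3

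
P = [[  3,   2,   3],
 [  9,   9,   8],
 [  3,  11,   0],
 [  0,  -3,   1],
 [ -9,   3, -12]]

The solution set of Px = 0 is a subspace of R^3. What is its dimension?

1

Row reduce to echelon form.
R2 ← R2 − (3)·R1: [0, 3, -1]
R3 ← R3 − R1: [0, 9, -3]
R5 ← R5 + (3)·R1: [0, 9, -3]
R3 ← R3 − (3)·R2: [0, 0, 0]
R4 ← R4 + R2: [0, 0, 0]
R5 ← R5 − (3)·R2: [0, 0, 0]
2 nonzero rows, so rank(P) = 2.
P has 3 columns; by rank–nullity, nullity = 3 − 2 = 1.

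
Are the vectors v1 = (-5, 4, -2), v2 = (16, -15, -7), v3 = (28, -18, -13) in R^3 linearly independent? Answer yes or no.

Form the matrix with these vectors as rows and row reduce.
R2 ← R2 + (16/5)·R1: [0, -11/5, -67/5]
R3 ← R3 + (28/5)·R1: [0, 22/5, -121/5]
R3 ← R3 + (2)·R2: [0, 0, -51]
3 nonzero rows, so the 3 vectors span a space of dimension 3.
Since 3 = 3, the vectors are linearly independent.

yes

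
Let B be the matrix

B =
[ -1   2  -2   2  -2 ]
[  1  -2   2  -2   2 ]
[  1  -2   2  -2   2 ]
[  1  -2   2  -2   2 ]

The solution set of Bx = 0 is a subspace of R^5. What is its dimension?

Row reduce to echelon form.
R2 ← R2 + R1: [0, 0, 0, 0, 0]
R3 ← R3 + R1: [0, 0, 0, 0, 0]
R4 ← R4 + R1: [0, 0, 0, 0, 0]
1 nonzero row, so rank(B) = 1.
B has 5 columns; by rank–nullity, nullity = 5 − 1 = 4.

4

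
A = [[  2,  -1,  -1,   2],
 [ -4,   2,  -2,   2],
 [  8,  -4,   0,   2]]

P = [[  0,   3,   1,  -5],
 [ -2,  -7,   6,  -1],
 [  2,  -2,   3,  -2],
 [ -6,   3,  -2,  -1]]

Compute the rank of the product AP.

2

First compute AP:
[[-12,  21, -11,  -9],
 [-20, -16,  -2,  20],
 [ -4,  58, -20, -38]]
Now row reduce the product.
R2 ← R2 − (5/3)·R1: [0, -51, 49/3, 35]
R3 ← R3 − (1/3)·R1: [0, 51, -49/3, -35]
R3 ← R3 + R2: [0, 0, 0, 0]
2 nonzero rows, so rank(AP) = 2.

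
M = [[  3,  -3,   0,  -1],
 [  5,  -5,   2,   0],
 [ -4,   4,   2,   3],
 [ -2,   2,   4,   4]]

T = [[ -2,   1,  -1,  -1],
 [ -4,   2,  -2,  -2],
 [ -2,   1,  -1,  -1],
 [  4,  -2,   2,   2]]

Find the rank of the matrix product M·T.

First compute MT:
[[  2,  -1,   1,   1],
 [  6,  -3,   3,   3],
 [  0,   0,   0,   0],
 [  4,  -2,   2,   2]]
Now row reduce the product.
R2 ← R2 − (3)·R1: [0, 0, 0, 0]
R4 ← R4 − (2)·R1: [0, 0, 0, 0]
1 nonzero row, so rank(MT) = 1.

1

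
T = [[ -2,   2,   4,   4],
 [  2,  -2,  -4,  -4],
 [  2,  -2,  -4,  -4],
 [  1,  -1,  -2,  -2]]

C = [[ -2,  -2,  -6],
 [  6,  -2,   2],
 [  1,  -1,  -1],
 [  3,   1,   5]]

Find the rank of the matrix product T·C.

First compute TC:
[[ 32,   0,  32],
 [-32,   0, -32],
 [-32,   0, -32],
 [-16,   0, -16]]
Now row reduce the product.
R2 ← R2 + R1: [0, 0, 0]
R3 ← R3 + R1: [0, 0, 0]
R4 ← R4 + (1/2)·R1: [0, 0, 0]
1 nonzero row, so rank(TC) = 1.

1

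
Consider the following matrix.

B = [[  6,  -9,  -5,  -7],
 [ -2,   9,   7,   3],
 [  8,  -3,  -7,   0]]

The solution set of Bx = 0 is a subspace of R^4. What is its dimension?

1

Row reduce to echelon form.
R2 ← R2 + (1/3)·R1: [0, 6, 16/3, 2/3]
R3 ← R3 − (4/3)·R1: [0, 9, -1/3, 28/3]
R3 ← R3 − (3/2)·R2: [0, 0, -25/3, 25/3]
3 nonzero rows, so rank(B) = 3.
B has 4 columns; by rank–nullity, nullity = 4 − 3 = 1.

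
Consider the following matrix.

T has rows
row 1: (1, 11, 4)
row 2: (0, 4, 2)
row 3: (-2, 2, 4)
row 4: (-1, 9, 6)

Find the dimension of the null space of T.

Row reduce to echelon form.
R3 ← R3 + (2)·R1: [0, 24, 12]
R4 ← R4 + R1: [0, 20, 10]
R3 ← R3 − (6)·R2: [0, 0, 0]
R4 ← R4 − (5)·R2: [0, 0, 0]
2 nonzero rows, so rank(T) = 2.
T has 3 columns; by rank–nullity, nullity = 3 − 2 = 1.

1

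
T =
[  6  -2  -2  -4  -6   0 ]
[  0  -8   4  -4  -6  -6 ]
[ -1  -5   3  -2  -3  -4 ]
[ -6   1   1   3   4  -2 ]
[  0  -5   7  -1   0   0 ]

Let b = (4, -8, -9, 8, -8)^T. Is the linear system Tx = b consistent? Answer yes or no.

no

Row reduce the augmented matrix [T | b].
R3 ← R3 + (1/6)·R1: [0, -16/3, 8/3, -8/3, -4, -4, -25/3]
R4 ← R4 + R1: [0, -1, -1, -1, -2, -2, 12]
R3 ← R3 − (2/3)·R2: [0, 0, 0, 0, 0, 0, -3]
R4 ← R4 − (1/8)·R2: [0, 0, -3/2, -1/2, -5/4, -5/4, 13]
R5 ← R5 − (5/8)·R2: [0, 0, 9/2, 3/2, 15/4, 15/4, -3]
Swap R3 ↔ R4
R5 ← R5 + (3)·R3: [0, 0, 0, 0, 0, 0, 36]
R5 ← R5 + (12)·R4: [0, 0, 0, 0, 0, 0, 0]
The echelon form has 4 nonzero rows; the last pivot sits in the augmented column, so rank(T) = 3 but rank([T|b]) = 4.
Since the ranks differ, the system is inconsistent.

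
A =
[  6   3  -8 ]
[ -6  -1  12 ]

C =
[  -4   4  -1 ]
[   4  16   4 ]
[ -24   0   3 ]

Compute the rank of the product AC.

2

First compute AC:
[[180,  72, -18],
 [-268, -40,  38]]
Now row reduce the product.
R2 ← R2 + (67/45)·R1: [0, 336/5, 56/5]
2 nonzero rows, so rank(AC) = 2.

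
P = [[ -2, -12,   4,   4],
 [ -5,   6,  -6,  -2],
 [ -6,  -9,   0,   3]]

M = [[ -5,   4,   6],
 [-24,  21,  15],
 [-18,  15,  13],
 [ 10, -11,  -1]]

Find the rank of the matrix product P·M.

2

First compute PM:
[[266, -244, -144],
 [-31,  38, -16],
 [276, -246, -174]]
Now row reduce the product.
R2 ← R2 + (31/266)·R1: [0, 1272/133, -4360/133]
R3 ← R3 − (138/133)·R1: [0, 954/133, -3270/133]
R3 ← R3 − (3/4)·R2: [0, 0, 0]
2 nonzero rows, so rank(PM) = 2.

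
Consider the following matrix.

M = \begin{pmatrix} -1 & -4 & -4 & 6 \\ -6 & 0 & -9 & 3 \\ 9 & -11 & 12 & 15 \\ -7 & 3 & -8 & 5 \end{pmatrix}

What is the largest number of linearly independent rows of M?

4

Row reduce to echelon form.
R2 ← R2 − (6)·R1: [0, 24, 15, -33]
R3 ← R3 + (9)·R1: [0, -47, -24, 69]
R4 ← R4 − (7)·R1: [0, 31, 20, -37]
R3 ← R3 + (47/24)·R2: [0, 0, 43/8, 35/8]
R4 ← R4 − (31/24)·R2: [0, 0, 5/8, 45/8]
R4 ← R4 − (5/43)·R3: [0, 0, 0, 220/43]
Echelon form has 4 nonzero rows, so rank(M) = 4.
The rank gives the maximum number of linearly independent rows: 4.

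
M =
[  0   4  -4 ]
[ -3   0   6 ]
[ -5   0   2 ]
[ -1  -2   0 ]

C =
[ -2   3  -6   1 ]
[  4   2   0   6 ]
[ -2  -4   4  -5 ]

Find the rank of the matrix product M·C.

3

First compute MC:
[[ 24,  24, -16,  44],
 [ -6, -33,  42, -33],
 [  6, -23,  38, -15],
 [ -6,  -7,   6, -13]]
Now row reduce the product.
R2 ← R2 + (1/4)·R1: [0, -27, 38, -22]
R3 ← R3 − (1/4)·R1: [0, -29, 42, -26]
R4 ← R4 + (1/4)·R1: [0, -1, 2, -2]
R3 ← R3 − (29/27)·R2: [0, 0, 32/27, -64/27]
R4 ← R4 − (1/27)·R2: [0, 0, 16/27, -32/27]
R4 ← R4 − (1/2)·R3: [0, 0, 0, 0]
3 nonzero rows, so rank(MC) = 3.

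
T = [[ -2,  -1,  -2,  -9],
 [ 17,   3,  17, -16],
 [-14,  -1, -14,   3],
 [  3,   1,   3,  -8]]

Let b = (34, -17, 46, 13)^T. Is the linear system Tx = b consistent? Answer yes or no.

Row reduce the augmented matrix [T | b].
R2 ← R2 + (17/2)·R1: [0, -11/2, 0, -185/2, 272]
R3 ← R3 − (7)·R1: [0, 6, 0, 66, -192]
R4 ← R4 + (3/2)·R1: [0, -1/2, 0, -43/2, 64]
R3 ← R3 + (12/11)·R2: [0, 0, 0, -384/11, 1152/11]
R4 ← R4 − (1/11)·R2: [0, 0, 0, -144/11, 432/11]
R4 ← R4 − (3/8)·R3: [0, 0, 0, 0, 0]
The echelon form has 3 nonzero rows, and every pivot lies in the first 4 columns, so rank(T) = rank([T|b]) = 3.
The system is consistent.

yes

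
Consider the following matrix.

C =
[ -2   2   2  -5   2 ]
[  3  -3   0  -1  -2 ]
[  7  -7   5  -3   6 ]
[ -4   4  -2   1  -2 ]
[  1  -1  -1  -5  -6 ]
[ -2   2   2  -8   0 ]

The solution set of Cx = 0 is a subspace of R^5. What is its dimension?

Row reduce to echelon form.
R2 ← R2 + (3/2)·R1: [0, 0, 3, -17/2, 1]
R3 ← R3 + (7/2)·R1: [0, 0, 12, -41/2, 13]
R4 ← R4 − (2)·R1: [0, 0, -6, 11, -6]
R5 ← R5 + (1/2)·R1: [0, 0, 0, -15/2, -5]
R6 ← R6 − R1: [0, 0, 0, -3, -2]
R3 ← R3 − (4)·R2: [0, 0, 0, 27/2, 9]
R4 ← R4 + (2)·R2: [0, 0, 0, -6, -4]
R4 ← R4 + (4/9)·R3: [0, 0, 0, 0, 0]
R5 ← R5 + (5/9)·R3: [0, 0, 0, 0, 0]
R6 ← R6 + (2/9)·R3: [0, 0, 0, 0, 0]
3 nonzero rows, so rank(C) = 3.
C has 5 columns; by rank–nullity, nullity = 5 − 3 = 2.

2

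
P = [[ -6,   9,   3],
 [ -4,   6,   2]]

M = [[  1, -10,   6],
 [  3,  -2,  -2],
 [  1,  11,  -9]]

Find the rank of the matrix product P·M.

1

First compute PM:
[[ 24,  75, -81],
 [ 16,  50, -54]]
Now row reduce the product.
R2 ← R2 − (2/3)·R1: [0, 0, 0]
1 nonzero row, so rank(PM) = 1.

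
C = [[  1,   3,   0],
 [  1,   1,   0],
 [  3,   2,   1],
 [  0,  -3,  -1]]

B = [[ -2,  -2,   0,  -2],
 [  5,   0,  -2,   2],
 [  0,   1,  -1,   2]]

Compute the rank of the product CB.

3

First compute CB:
[[ 13,  -2,  -6,   4],
 [  3,  -2,  -2,   0],
 [  4,  -5,  -5,   0],
 [-15,  -1,   7,  -8]]
Now row reduce the product.
R2 ← R2 − (3/13)·R1: [0, -20/13, -8/13, -12/13]
R3 ← R3 − (4/13)·R1: [0, -57/13, -41/13, -16/13]
R4 ← R4 + (15/13)·R1: [0, -43/13, 1/13, -44/13]
R3 ← R3 − (57/20)·R2: [0, 0, -7/5, 7/5]
R4 ← R4 − (43/20)·R2: [0, 0, 7/5, -7/5]
R4 ← R4 + R3: [0, 0, 0, 0]
3 nonzero rows, so rank(CB) = 3.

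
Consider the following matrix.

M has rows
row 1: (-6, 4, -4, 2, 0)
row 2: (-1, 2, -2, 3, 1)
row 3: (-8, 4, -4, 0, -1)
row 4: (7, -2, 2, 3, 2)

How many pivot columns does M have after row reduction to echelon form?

2

Row reduce to echelon form.
R2 ← R2 − (1/6)·R1: [0, 4/3, -4/3, 8/3, 1]
R3 ← R3 − (4/3)·R1: [0, -4/3, 4/3, -8/3, -1]
R4 ← R4 + (7/6)·R1: [0, 8/3, -8/3, 16/3, 2]
R3 ← R3 + R2: [0, 0, 0, 0, 0]
R4 ← R4 − (2)·R2: [0, 0, 0, 0, 0]
Echelon form has 2 nonzero rows, so rank(M) = 2.
Each nonzero row contributes one pivot column: 2 pivot columns.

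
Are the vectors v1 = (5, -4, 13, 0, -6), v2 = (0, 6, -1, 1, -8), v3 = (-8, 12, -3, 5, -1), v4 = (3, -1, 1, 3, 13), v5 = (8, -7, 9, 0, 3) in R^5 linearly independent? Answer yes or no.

Form the matrix with these vectors as rows and row reduce.
R3 ← R3 + (8/5)·R1: [0, 28/5, 89/5, 5, -53/5]
R4 ← R4 − (3/5)·R1: [0, 7/5, -34/5, 3, 83/5]
R5 ← R5 − (8/5)·R1: [0, -3/5, -59/5, 0, 63/5]
R3 ← R3 − (14/15)·R2: [0, 0, 281/15, 61/15, -47/15]
R4 ← R4 − (7/30)·R2: [0, 0, -197/30, 83/30, 277/15]
R5 ← R5 + (1/10)·R2: [0, 0, -119/10, 1/10, 59/5]
R4 ← R4 + (197/562)·R3: [0, 0, 0, 1178/281, 9761/562]
R5 ← R5 + (357/562)·R3: [0, 0, 0, 754/281, 5513/562]
R5 ← R5 − (377/589)·R4: [0, 0, 0, 0, -770/589]
5 nonzero rows, so the 5 vectors span a space of dimension 5.
Since 5 = 5, the vectors are linearly independent.

yes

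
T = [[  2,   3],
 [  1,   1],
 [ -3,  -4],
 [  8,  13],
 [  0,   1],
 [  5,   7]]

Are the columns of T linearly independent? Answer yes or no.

yes

Row reduce T to echelon form.
R2 ← R2 − (1/2)·R1: [0, -1/2]
R3 ← R3 + (3/2)·R1: [0, 1/2]
R4 ← R4 − (4)·R1: [0, 1]
R6 ← R6 − (5/2)·R1: [0, -1/2]
R3 ← R3 + R2: [0, 0]
R4 ← R4 + (2)·R2: [0, 0]
R5 ← R5 + (2)·R2: [0, 0]
R6 ← R6 − R2: [0, 0]
2 pivots among 2 columns.
Every column is a pivot column, so the columns are linearly independent.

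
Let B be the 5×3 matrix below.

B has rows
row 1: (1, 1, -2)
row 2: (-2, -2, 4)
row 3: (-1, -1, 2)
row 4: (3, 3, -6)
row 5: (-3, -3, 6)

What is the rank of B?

1

Row reduce to echelon form.
R2 ← R2 + (2)·R1: [0, 0, 0]
R3 ← R3 + R1: [0, 0, 0]
R4 ← R4 − (3)·R1: [0, 0, 0]
R5 ← R5 + (3)·R1: [0, 0, 0]
Echelon form has 1 nonzero row, so rank(B) = 1.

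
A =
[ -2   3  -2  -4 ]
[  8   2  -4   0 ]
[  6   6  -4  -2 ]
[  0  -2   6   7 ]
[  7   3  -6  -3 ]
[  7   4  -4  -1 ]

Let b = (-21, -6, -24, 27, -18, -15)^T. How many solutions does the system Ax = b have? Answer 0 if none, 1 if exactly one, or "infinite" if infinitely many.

infinite

Row reduce the augmented matrix [A | b].
R2 ← R2 + (4)·R1: [0, 14, -12, -16, -90]
R3 ← R3 + (3)·R1: [0, 15, -10, -14, -87]
R5 ← R5 + (7/2)·R1: [0, 27/2, -13, -17, -183/2]
R6 ← R6 + (7/2)·R1: [0, 29/2, -11, -15, -177/2]
R3 ← R3 − (15/14)·R2: [0, 0, 20/7, 22/7, 66/7]
R4 ← R4 + (1/7)·R2: [0, 0, 30/7, 33/7, 99/7]
R5 ← R5 − (27/28)·R2: [0, 0, -10/7, -11/7, -33/7]
R6 ← R6 − (29/28)·R2: [0, 0, 10/7, 11/7, 33/7]
R4 ← R4 − (3/2)·R3: [0, 0, 0, 0, 0]
R5 ← R5 + (1/2)·R3: [0, 0, 0, 0, 0]
R6 ← R6 − (1/2)·R3: [0, 0, 0, 0, 0]
The echelon form has 3 nonzero rows, and every pivot lies in the first 4 columns, so rank(A) = rank([A|b]) = 3.
The system is consistent.
rank = 3 < 4 unknowns, so there are infinitely many solutions.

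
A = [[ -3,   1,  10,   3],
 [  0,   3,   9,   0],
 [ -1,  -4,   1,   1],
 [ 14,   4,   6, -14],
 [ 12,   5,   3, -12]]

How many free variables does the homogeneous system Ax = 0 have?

Row reduce to echelon form.
R3 ← R3 − (1/3)·R1: [0, -13/3, -7/3, 0]
R4 ← R4 + (14/3)·R1: [0, 26/3, 158/3, 0]
R5 ← R5 + (4)·R1: [0, 9, 43, 0]
R3 ← R3 + (13/9)·R2: [0, 0, 32/3, 0]
R4 ← R4 − (26/9)·R2: [0, 0, 80/3, 0]
R5 ← R5 − (3)·R2: [0, 0, 16, 0]
R4 ← R4 − (5/2)·R3: [0, 0, 0, 0]
R5 ← R5 − (3/2)·R3: [0, 0, 0, 0]
3 nonzero rows, so rank(A) = 3.
A has 4 columns; by rank–nullity, nullity = 4 − 3 = 1.

1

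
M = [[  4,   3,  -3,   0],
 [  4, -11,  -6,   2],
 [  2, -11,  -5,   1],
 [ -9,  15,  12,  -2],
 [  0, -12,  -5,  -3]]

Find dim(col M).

4

Row reduce to echelon form.
R2 ← R2 − R1: [0, -14, -3, 2]
R3 ← R3 − (1/2)·R1: [0, -25/2, -7/2, 1]
R4 ← R4 + (9/4)·R1: [0, 87/4, 21/4, -2]
R3 ← R3 − (25/28)·R2: [0, 0, -23/28, -11/14]
R4 ← R4 + (87/56)·R2: [0, 0, 33/56, 31/28]
R5 ← R5 − (6/7)·R2: [0, 0, -17/7, -33/7]
R4 ← R4 + (33/46)·R3: [0, 0, 0, 25/46]
R5 ← R5 − (68/23)·R3: [0, 0, 0, -55/23]
R5 ← R5 + (22/5)·R4: [0, 0, 0, 0]
Echelon form has 4 nonzero rows, so rank(M) = 4.
The column space has dimension equal to the rank: 4.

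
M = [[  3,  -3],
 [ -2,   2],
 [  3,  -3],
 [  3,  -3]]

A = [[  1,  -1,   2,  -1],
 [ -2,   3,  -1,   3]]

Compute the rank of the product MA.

1

First compute MA:
[[  9, -12,   9, -12],
 [ -6,   8,  -6,   8],
 [  9, -12,   9, -12],
 [  9, -12,   9, -12]]
Now row reduce the product.
R2 ← R2 + (2/3)·R1: [0, 0, 0, 0]
R3 ← R3 − R1: [0, 0, 0, 0]
R4 ← R4 − R1: [0, 0, 0, 0]
1 nonzero row, so rank(MA) = 1.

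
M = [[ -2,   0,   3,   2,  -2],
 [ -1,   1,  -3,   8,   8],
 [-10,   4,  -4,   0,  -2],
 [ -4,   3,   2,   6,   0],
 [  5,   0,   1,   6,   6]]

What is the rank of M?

Row reduce to echelon form.
R2 ← R2 − (1/2)·R1: [0, 1, -9/2, 7, 9]
R3 ← R3 − (5)·R1: [0, 4, -19, -10, 8]
R4 ← R4 − (2)·R1: [0, 3, -4, 2, 4]
R5 ← R5 + (5/2)·R1: [0, 0, 17/2, 11, 1]
R3 ← R3 − (4)·R2: [0, 0, -1, -38, -28]
R4 ← R4 − (3)·R2: [0, 0, 19/2, -19, -23]
R4 ← R4 + (19/2)·R3: [0, 0, 0, -380, -289]
R5 ← R5 + (17/2)·R3: [0, 0, 0, -312, -237]
R5 ← R5 − (78/95)·R4: [0, 0, 0, 0, 27/95]
Echelon form has 5 nonzero rows, so rank(M) = 5.

5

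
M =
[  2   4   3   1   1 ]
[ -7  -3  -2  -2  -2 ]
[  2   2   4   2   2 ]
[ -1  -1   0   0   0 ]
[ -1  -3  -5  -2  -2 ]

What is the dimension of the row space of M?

Row reduce to echelon form.
R2 ← R2 + (7/2)·R1: [0, 11, 17/2, 3/2, 3/2]
R3 ← R3 − R1: [0, -2, 1, 1, 1]
R4 ← R4 + (1/2)·R1: [0, 1, 3/2, 1/2, 1/2]
R5 ← R5 + (1/2)·R1: [0, -1, -7/2, -3/2, -3/2]
R3 ← R3 + (2/11)·R2: [0, 0, 28/11, 14/11, 14/11]
R4 ← R4 − (1/11)·R2: [0, 0, 8/11, 4/11, 4/11]
R5 ← R5 + (1/11)·R2: [0, 0, -30/11, -15/11, -15/11]
R4 ← R4 − (2/7)·R3: [0, 0, 0, 0, 0]
R5 ← R5 + (15/14)·R3: [0, 0, 0, 0, 0]
Echelon form has 3 nonzero rows, so rank(M) = 3.
The row space has dimension equal to the rank: 3.

3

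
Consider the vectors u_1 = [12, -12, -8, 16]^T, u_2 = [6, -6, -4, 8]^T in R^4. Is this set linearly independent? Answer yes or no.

Form the matrix with these vectors as rows and row reduce.
R2 ← R2 − (1/2)·R1: [0, 0, 0, 0]
1 nonzero row, so the 2 vectors span a space of dimension 1.
Since 1 < 2, the vectors are linearly dependent.

no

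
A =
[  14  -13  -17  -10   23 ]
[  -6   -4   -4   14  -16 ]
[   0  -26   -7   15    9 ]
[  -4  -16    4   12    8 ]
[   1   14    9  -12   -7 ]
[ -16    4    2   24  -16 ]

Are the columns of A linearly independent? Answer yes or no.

Row reduce A to echelon form.
R2 ← R2 + (3/7)·R1: [0, -67/7, -79/7, 68/7, -43/7]
R4 ← R4 + (2/7)·R1: [0, -138/7, -6/7, 64/7, 102/7]
R5 ← R5 − (1/14)·R1: [0, 209/14, 143/14, -79/7, -121/14]
R6 ← R6 + (8/7)·R1: [0, -76/7, -122/7, 88/7, 72/7]
R3 ← R3 − (182/67)·R2: [0, 0, 1585/67, -763/67, 1721/67]
R4 ← R4 − (138/67)·R2: [0, 0, 1500/67, -728/67, 1824/67]
R5 ← R5 + (209/134)·R2: [0, 0, -495/67, 259/67, -1221/67]
R6 ← R6 − (76/67)·R2: [0, 0, -310/67, 104/67, 1156/67]
R4 ← R4 − (300/317)·R3: [0, 0, 0, -28/317, 924/317]
R5 ← R5 + (99/317)·R3: [0, 0, 0, 98/317, -3234/317]
R6 ← R6 + (62/317)·R3: [0, 0, 0, -214/317, 7062/317]
R5 ← R5 + (7/2)·R4: [0, 0, 0, 0, 0]
R6 ← R6 − (107/14)·R4: [0, 0, 0, 0, 0]
4 pivots among 5 columns.
Only 4 < 5 pivot columns, so the columns are linearly dependent.

no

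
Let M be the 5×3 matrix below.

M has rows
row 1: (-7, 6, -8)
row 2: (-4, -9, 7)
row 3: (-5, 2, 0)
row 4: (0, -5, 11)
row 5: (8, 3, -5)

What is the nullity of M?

0

Row reduce to echelon form.
R2 ← R2 − (4/7)·R1: [0, -87/7, 81/7]
R3 ← R3 − (5/7)·R1: [0, -16/7, 40/7]
R5 ← R5 + (8/7)·R1: [0, 69/7, -99/7]
R3 ← R3 − (16/87)·R2: [0, 0, 104/29]
R4 ← R4 − (35/87)·R2: [0, 0, 184/29]
R5 ← R5 + (23/29)·R2: [0, 0, -144/29]
R4 ← R4 − (23/13)·R3: [0, 0, 0]
R5 ← R5 + (18/13)·R3: [0, 0, 0]
3 nonzero rows, so rank(M) = 3.
M has 3 columns; by rank–nullity, nullity = 3 − 3 = 0.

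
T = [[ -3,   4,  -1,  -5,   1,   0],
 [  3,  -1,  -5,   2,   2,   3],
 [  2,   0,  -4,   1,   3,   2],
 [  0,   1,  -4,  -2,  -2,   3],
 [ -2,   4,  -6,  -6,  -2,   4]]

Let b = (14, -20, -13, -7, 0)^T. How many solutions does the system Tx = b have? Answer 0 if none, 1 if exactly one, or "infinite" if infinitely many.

infinite

Row reduce the augmented matrix [T | b].
R2 ← R2 + R1: [0, 3, -6, -3, 3, 3, -6]
R3 ← R3 + (2/3)·R1: [0, 8/3, -14/3, -7/3, 11/3, 2, -11/3]
R5 ← R5 − (2/3)·R1: [0, 4/3, -16/3, -8/3, -8/3, 4, -28/3]
R3 ← R3 − (8/9)·R2: [0, 0, 2/3, 1/3, 1, -2/3, 5/3]
R4 ← R4 − (1/3)·R2: [0, 0, -2, -1, -3, 2, -5]
R5 ← R5 − (4/9)·R2: [0, 0, -8/3, -4/3, -4, 8/3, -20/3]
R4 ← R4 + (3)·R3: [0, 0, 0, 0, 0, 0, 0]
R5 ← R5 + (4)·R3: [0, 0, 0, 0, 0, 0, 0]
The echelon form has 3 nonzero rows, and every pivot lies in the first 6 columns, so rank(T) = rank([T|b]) = 3.
The system is consistent.
rank = 3 < 6 unknowns, so there are infinitely many solutions.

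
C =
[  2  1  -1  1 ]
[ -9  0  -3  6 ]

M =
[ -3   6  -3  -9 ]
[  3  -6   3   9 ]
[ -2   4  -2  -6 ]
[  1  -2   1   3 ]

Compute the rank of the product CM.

1

First compute CM:
[[  0,   0,   0,   0],
 [ 39, -78,  39, 117]]
Now row reduce the product.
Swap R1 ↔ R2
1 nonzero row, so rank(CM) = 1.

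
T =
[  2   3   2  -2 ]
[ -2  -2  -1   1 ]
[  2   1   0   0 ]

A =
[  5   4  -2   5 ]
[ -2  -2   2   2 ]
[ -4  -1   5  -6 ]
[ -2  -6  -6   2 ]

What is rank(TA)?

2

First compute TA:
[[  0,  12,  24,   0],
 [ -4,  -9, -11,  -6],
 [  8,   6,  -2,  12]]
Now row reduce the product.
Swap R1 ↔ R2
R3 ← R3 + (2)·R1: [0, -12, -24, 0]
R3 ← R3 + R2: [0, 0, 0, 0]
2 nonzero rows, so rank(TA) = 2.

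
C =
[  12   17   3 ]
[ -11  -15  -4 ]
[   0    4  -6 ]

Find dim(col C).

Row reduce to echelon form.
R2 ← R2 + (11/12)·R1: [0, 7/12, -5/4]
R3 ← R3 − (48/7)·R2: [0, 0, 18/7]
Echelon form has 3 nonzero rows, so rank(C) = 3.
The column space has dimension equal to the rank: 3.

3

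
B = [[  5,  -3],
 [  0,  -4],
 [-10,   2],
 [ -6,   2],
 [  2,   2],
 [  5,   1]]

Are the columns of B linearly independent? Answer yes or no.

yes

Row reduce B to echelon form.
R3 ← R3 + (2)·R1: [0, -4]
R4 ← R4 + (6/5)·R1: [0, -8/5]
R5 ← R5 − (2/5)·R1: [0, 16/5]
R6 ← R6 − R1: [0, 4]
R3 ← R3 − R2: [0, 0]
R4 ← R4 − (2/5)·R2: [0, 0]
R5 ← R5 + (4/5)·R2: [0, 0]
R6 ← R6 + R2: [0, 0]
2 pivots among 2 columns.
Every column is a pivot column, so the columns are linearly independent.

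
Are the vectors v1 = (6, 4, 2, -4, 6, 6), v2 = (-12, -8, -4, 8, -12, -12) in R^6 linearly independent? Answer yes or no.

no

Form the matrix with these vectors as rows and row reduce.
R2 ← R2 + (2)·R1: [0, 0, 0, 0, 0, 0]
1 nonzero row, so the 2 vectors span a space of dimension 1.
Since 1 < 2, the vectors are linearly dependent.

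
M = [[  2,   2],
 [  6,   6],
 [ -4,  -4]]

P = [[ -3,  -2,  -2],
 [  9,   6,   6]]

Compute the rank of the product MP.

1

First compute MP:
[[ 12,   8,   8],
 [ 36,  24,  24],
 [-24, -16, -16]]
Now row reduce the product.
R2 ← R2 − (3)·R1: [0, 0, 0]
R3 ← R3 + (2)·R1: [0, 0, 0]
1 nonzero row, so rank(MP) = 1.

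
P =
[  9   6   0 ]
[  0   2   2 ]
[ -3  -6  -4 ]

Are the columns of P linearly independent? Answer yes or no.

Row reduce P to echelon form.
R3 ← R3 + (1/3)·R1: [0, -4, -4]
R3 ← R3 + (2)·R2: [0, 0, 0]
2 pivots among 3 columns.
Only 2 < 3 pivot columns, so the columns are linearly dependent.

no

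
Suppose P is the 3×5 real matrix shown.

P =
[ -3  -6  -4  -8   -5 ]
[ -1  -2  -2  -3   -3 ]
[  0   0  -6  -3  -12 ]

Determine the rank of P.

Row reduce to echelon form.
R2 ← R2 − (1/3)·R1: [0, 0, -2/3, -1/3, -4/3]
R3 ← R3 − (9)·R2: [0, 0, 0, 0, 0]
Echelon form has 2 nonzero rows, so rank(P) = 2.

2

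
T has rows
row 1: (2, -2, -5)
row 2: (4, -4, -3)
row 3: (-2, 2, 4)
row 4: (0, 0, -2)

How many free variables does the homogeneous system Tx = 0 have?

Row reduce to echelon form.
R2 ← R2 − (2)·R1: [0, 0, 7]
R3 ← R3 + R1: [0, 0, -1]
R3 ← R3 + (1/7)·R2: [0, 0, 0]
R4 ← R4 + (2/7)·R2: [0, 0, 0]
2 nonzero rows, so rank(T) = 2.
T has 3 columns; by rank–nullity, nullity = 3 − 2 = 1.

1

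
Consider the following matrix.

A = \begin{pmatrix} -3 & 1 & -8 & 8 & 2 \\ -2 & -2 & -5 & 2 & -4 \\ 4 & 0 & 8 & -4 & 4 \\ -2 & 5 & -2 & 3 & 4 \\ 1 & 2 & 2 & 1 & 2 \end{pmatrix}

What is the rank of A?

Row reduce to echelon form.
R2 ← R2 − (2/3)·R1: [0, -8/3, 1/3, -10/3, -16/3]
R3 ← R3 + (4/3)·R1: [0, 4/3, -8/3, 20/3, 20/3]
R4 ← R4 − (2/3)·R1: [0, 13/3, 10/3, -7/3, 8/3]
R5 ← R5 + (1/3)·R1: [0, 7/3, -2/3, 11/3, 8/3]
R3 ← R3 + (1/2)·R2: [0, 0, -5/2, 5, 4]
R4 ← R4 + (13/8)·R2: [0, 0, 31/8, -31/4, -6]
R5 ← R5 + (7/8)·R2: [0, 0, -3/8, 3/4, -2]
R4 ← R4 + (31/20)·R3: [0, 0, 0, 0, 1/5]
R5 ← R5 − (3/20)·R3: [0, 0, 0, 0, -13/5]
R5 ← R5 + (13)·R4: [0, 0, 0, 0, 0]
Echelon form has 4 nonzero rows, so rank(A) = 4.

4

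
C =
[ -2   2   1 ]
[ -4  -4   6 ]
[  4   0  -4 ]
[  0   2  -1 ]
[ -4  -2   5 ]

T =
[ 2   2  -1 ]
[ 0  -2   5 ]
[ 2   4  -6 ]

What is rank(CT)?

2

First compute CT:
[[ -2,  -4,   6],
 [  4,  24, -52],
 [  0,  -8,  20],
 [ -2,  -8,  16],
 [  2,  16, -36]]
Now row reduce the product.
R2 ← R2 + (2)·R1: [0, 16, -40]
R4 ← R4 − R1: [0, -4, 10]
R5 ← R5 + R1: [0, 12, -30]
R3 ← R3 + (1/2)·R2: [0, 0, 0]
R4 ← R4 + (1/4)·R2: [0, 0, 0]
R5 ← R5 − (3/4)·R2: [0, 0, 0]
2 nonzero rows, so rank(CT) = 2.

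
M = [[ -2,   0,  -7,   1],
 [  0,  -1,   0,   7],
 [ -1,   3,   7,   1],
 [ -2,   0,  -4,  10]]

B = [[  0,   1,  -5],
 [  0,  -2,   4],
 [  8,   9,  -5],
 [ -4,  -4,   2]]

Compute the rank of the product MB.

First compute MB:
[[-60, -69,  47],
 [-28, -26,  10],
 [ 52,  52, -16],
 [-72, -78,  50]]
Now row reduce the product.
R2 ← R2 − (7/15)·R1: [0, 31/5, -179/15]
R3 ← R3 + (13/15)·R1: [0, -39/5, 371/15]
R4 ← R4 − (6/5)·R1: [0, 24/5, -32/5]
R3 ← R3 + (39/31)·R2: [0, 0, 904/93]
R4 ← R4 − (24/31)·R2: [0, 0, 88/31]
R4 ← R4 − (33/113)·R3: [0, 0, 0]
3 nonzero rows, so rank(MB) = 3.

3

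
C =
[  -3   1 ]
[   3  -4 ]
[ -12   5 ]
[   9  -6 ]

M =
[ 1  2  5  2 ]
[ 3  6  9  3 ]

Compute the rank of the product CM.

2

First compute CM:
[[  0,   0,  -6,  -3],
 [ -9, -18, -21,  -6],
 [  3,   6, -15,  -9],
 [ -9, -18,  -9,   0]]
Now row reduce the product.
Swap R1 ↔ R2
R3 ← R3 + (1/3)·R1: [0, 0, -22, -11]
R4 ← R4 − R1: [0, 0, 12, 6]
R3 ← R3 − (11/3)·R2: [0, 0, 0, 0]
R4 ← R4 + (2)·R2: [0, 0, 0, 0]
2 nonzero rows, so rank(CM) = 2.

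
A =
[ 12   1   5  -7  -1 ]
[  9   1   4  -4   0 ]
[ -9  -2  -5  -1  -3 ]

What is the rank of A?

Row reduce to echelon form.
R2 ← R2 − (3/4)·R1: [0, 1/4, 1/4, 5/4, 3/4]
R3 ← R3 + (3/4)·R1: [0, -5/4, -5/4, -25/4, -15/4]
R3 ← R3 + (5)·R2: [0, 0, 0, 0, 0]
Echelon form has 2 nonzero rows, so rank(A) = 2.

2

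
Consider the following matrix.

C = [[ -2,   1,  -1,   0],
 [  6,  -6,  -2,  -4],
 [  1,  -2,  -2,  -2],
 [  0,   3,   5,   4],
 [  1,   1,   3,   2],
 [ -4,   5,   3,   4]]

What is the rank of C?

2

Row reduce to echelon form.
R2 ← R2 + (3)·R1: [0, -3, -5, -4]
R3 ← R3 + (1/2)·R1: [0, -3/2, -5/2, -2]
R5 ← R5 + (1/2)·R1: [0, 3/2, 5/2, 2]
R6 ← R6 − (2)·R1: [0, 3, 5, 4]
R3 ← R3 − (1/2)·R2: [0, 0, 0, 0]
R4 ← R4 + R2: [0, 0, 0, 0]
R5 ← R5 + (1/2)·R2: [0, 0, 0, 0]
R6 ← R6 + R2: [0, 0, 0, 0]
Echelon form has 2 nonzero rows, so rank(C) = 2.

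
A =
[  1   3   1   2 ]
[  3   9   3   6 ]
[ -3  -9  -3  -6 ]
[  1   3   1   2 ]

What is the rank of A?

Row reduce to echelon form.
R2 ← R2 − (3)·R1: [0, 0, 0, 0]
R3 ← R3 + (3)·R1: [0, 0, 0, 0]
R4 ← R4 − R1: [0, 0, 0, 0]
Echelon form has 1 nonzero row, so rank(A) = 1.

1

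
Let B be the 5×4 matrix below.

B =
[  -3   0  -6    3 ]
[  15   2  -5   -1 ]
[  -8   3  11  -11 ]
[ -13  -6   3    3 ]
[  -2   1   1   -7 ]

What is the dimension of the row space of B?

4

Row reduce to echelon form.
R2 ← R2 + (5)·R1: [0, 2, -35, 14]
R3 ← R3 − (8/3)·R1: [0, 3, 27, -19]
R4 ← R4 − (13/3)·R1: [0, -6, 29, -10]
R5 ← R5 − (2/3)·R1: [0, 1, 5, -9]
R3 ← R3 − (3/2)·R2: [0, 0, 159/2, -40]
R4 ← R4 + (3)·R2: [0, 0, -76, 32]
R5 ← R5 − (1/2)·R2: [0, 0, 45/2, -16]
R4 ← R4 + (152/159)·R3: [0, 0, 0, -992/159]
R5 ← R5 − (15/53)·R3: [0, 0, 0, -248/53]
R5 ← R5 − (3/4)·R4: [0, 0, 0, 0]
Echelon form has 4 nonzero rows, so rank(B) = 4.
The row space has dimension equal to the rank: 4.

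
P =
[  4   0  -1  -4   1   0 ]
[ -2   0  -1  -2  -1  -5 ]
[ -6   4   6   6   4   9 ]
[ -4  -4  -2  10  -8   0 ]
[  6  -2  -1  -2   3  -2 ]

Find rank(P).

Row reduce to echelon form.
R2 ← R2 + (1/2)·R1: [0, 0, -3/2, -4, -1/2, -5]
R3 ← R3 + (3/2)·R1: [0, 4, 9/2, 0, 11/2, 9]
R4 ← R4 + R1: [0, -4, -3, 6, -7, 0]
R5 ← R5 − (3/2)·R1: [0, -2, 1/2, 4, 3/2, -2]
Swap R2 ↔ R3
R4 ← R4 + R2: [0, 0, 3/2, 6, -3/2, 9]
R5 ← R5 + (1/2)·R2: [0, 0, 11/4, 4, 17/4, 5/2]
R4 ← R4 + R3: [0, 0, 0, 2, -2, 4]
R5 ← R5 + (11/6)·R3: [0, 0, 0, -10/3, 10/3, -20/3]
R5 ← R5 + (5/3)·R4: [0, 0, 0, 0, 0, 0]
Echelon form has 4 nonzero rows, so rank(P) = 4.

4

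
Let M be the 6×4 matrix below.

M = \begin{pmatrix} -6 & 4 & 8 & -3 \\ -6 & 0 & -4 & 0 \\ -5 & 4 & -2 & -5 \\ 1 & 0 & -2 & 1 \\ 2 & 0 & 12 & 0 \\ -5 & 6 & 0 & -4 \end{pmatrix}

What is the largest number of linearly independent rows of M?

4

Row reduce to echelon form.
R2 ← R2 − R1: [0, -4, -12, 3]
R3 ← R3 − (5/6)·R1: [0, 2/3, -26/3, -5/2]
R4 ← R4 + (1/6)·R1: [0, 2/3, -2/3, 1/2]
R5 ← R5 + (1/3)·R1: [0, 4/3, 44/3, -1]
R6 ← R6 − (5/6)·R1: [0, 8/3, -20/3, -3/2]
R3 ← R3 + (1/6)·R2: [0, 0, -32/3, -2]
R4 ← R4 + (1/6)·R2: [0, 0, -8/3, 1]
R5 ← R5 + (1/3)·R2: [0, 0, 32/3, 0]
R6 ← R6 + (2/3)·R2: [0, 0, -44/3, 1/2]
R4 ← R4 − (1/4)·R3: [0, 0, 0, 3/2]
R5 ← R5 + R3: [0, 0, 0, -2]
R6 ← R6 − (11/8)·R3: [0, 0, 0, 13/4]
R5 ← R5 + (4/3)·R4: [0, 0, 0, 0]
R6 ← R6 − (13/6)·R4: [0, 0, 0, 0]
Echelon form has 4 nonzero rows, so rank(M) = 4.
The rank gives the maximum number of linearly independent rows: 4.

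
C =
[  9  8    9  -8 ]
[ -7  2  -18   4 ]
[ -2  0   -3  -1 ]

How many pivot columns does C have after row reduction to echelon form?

Row reduce to echelon form.
R2 ← R2 + (7/9)·R1: [0, 74/9, -11, -20/9]
R3 ← R3 + (2/9)·R1: [0, 16/9, -1, -25/9]
R3 ← R3 − (8/37)·R2: [0, 0, 51/37, -85/37]
Echelon form has 3 nonzero rows, so rank(C) = 3.
Each nonzero row contributes one pivot column: 3 pivot columns.

3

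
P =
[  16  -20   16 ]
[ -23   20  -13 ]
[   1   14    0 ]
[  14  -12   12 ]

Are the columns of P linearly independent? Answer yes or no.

yes

Row reduce P to echelon form.
R2 ← R2 + (23/16)·R1: [0, -35/4, 10]
R3 ← R3 − (1/16)·R1: [0, 61/4, -1]
R4 ← R4 − (7/8)·R1: [0, 11/2, -2]
R3 ← R3 + (61/35)·R2: [0, 0, 115/7]
R4 ← R4 + (22/35)·R2: [0, 0, 30/7]
R4 ← R4 − (6/23)·R3: [0, 0, 0]
3 pivots among 3 columns.
Every column is a pivot column, so the columns are linearly independent.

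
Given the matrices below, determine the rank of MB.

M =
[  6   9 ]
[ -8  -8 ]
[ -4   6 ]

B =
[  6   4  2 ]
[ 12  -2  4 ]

2

First compute MB:
[[144,   6,  48],
 [-144, -16, -48],
 [ 48, -28,  16]]
Now row reduce the product.
R2 ← R2 + R1: [0, -10, 0]
R3 ← R3 − (1/3)·R1: [0, -30, 0]
R3 ← R3 − (3)·R2: [0, 0, 0]
2 nonzero rows, so rank(MB) = 2.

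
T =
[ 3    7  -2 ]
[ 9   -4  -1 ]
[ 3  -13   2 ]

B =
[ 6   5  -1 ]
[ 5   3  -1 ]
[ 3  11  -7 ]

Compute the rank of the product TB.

2

First compute TB:
[[ 47,  14,   4],
 [ 31,  22,   2],
 [-41,  -2,  -4]]
Now row reduce the product.
R2 ← R2 − (31/47)·R1: [0, 600/47, -30/47]
R3 ← R3 + (41/47)·R1: [0, 480/47, -24/47]
R3 ← R3 − (4/5)·R2: [0, 0, 0]
2 nonzero rows, so rank(TB) = 2.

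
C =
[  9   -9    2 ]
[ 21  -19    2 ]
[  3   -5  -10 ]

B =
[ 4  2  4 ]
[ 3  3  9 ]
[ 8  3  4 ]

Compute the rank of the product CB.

First compute CB:
[[ 25,  -3, -37],
 [ 43,  -9, -79],
 [-83, -39, -73]]
Now row reduce the product.
R2 ← R2 − (43/25)·R1: [0, -96/25, -384/25]
R3 ← R3 + (83/25)·R1: [0, -1224/25, -4896/25]
R3 ← R3 − (51/4)·R2: [0, 0, 0]
2 nonzero rows, so rank(CB) = 2.

2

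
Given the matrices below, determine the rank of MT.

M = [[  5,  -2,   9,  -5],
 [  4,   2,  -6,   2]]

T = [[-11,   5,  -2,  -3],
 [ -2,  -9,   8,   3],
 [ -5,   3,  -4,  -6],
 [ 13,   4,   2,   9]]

First compute MT:
[[-161,  50, -72, -120],
 [  8,  -8,  36,  48]]
Now row reduce the product.
R2 ← R2 + (8/161)·R1: [0, -888/161, 5220/161, 6768/161]
2 nonzero rows, so rank(MT) = 2.

2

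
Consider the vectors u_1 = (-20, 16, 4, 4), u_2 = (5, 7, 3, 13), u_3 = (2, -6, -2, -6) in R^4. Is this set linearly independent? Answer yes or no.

no

Form the matrix with these vectors as rows and row reduce.
R2 ← R2 + (1/4)·R1: [0, 11, 4, 14]
R3 ← R3 + (1/10)·R1: [0, -22/5, -8/5, -28/5]
R3 ← R3 + (2/5)·R2: [0, 0, 0, 0]
2 nonzero rows, so the 3 vectors span a space of dimension 2.
Since 2 < 3, the vectors are linearly dependent.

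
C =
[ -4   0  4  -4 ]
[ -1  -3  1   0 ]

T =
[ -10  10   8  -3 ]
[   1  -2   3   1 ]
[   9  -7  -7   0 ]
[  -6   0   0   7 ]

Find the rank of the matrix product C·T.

First compute CT:
[[100, -68, -60, -16],
 [ 16, -11, -24,   0]]
Now row reduce the product.
R2 ← R2 − (4/25)·R1: [0, -3/25, -72/5, 64/25]
2 nonzero rows, so rank(CT) = 2.

2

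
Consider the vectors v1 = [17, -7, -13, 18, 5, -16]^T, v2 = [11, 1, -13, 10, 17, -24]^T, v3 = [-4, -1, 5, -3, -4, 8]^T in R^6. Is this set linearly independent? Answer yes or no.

yes

Form the matrix with these vectors as rows and row reduce.
R2 ← R2 − (11/17)·R1: [0, 94/17, -78/17, -28/17, 234/17, -232/17]
R3 ← R3 + (4/17)·R1: [0, -45/17, 33/17, 21/17, -48/17, 72/17]
R3 ← R3 + (45/94)·R2: [0, 0, -12/47, 21/47, 177/47, -108/47]
3 nonzero rows, so the 3 vectors span a space of dimension 3.
Since 3 = 3, the vectors are linearly independent.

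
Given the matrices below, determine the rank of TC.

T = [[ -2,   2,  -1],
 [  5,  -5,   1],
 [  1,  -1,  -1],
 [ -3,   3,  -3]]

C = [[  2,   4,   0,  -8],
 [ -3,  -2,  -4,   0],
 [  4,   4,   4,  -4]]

2

First compute TC:
[[-14, -16, -12,  20],
 [ 29,  34,  24, -44],
 [  1,   2,   0,  -4],
 [-27, -30, -24,  36]]
Now row reduce the product.
R2 ← R2 + (29/14)·R1: [0, 6/7, -6/7, -18/7]
R3 ← R3 + (1/14)·R1: [0, 6/7, -6/7, -18/7]
R4 ← R4 − (27/14)·R1: [0, 6/7, -6/7, -18/7]
R3 ← R3 − R2: [0, 0, 0, 0]
R4 ← R4 − R2: [0, 0, 0, 0]
2 nonzero rows, so rank(TC) = 2.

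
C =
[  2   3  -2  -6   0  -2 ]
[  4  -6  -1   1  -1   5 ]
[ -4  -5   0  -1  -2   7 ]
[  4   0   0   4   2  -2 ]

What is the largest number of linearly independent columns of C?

Row reduce to echelon form.
R2 ← R2 − (2)·R1: [0, -12, 3, 13, -1, 9]
R3 ← R3 + (2)·R1: [0, 1, -4, -13, -2, 3]
R4 ← R4 − (2)·R1: [0, -6, 4, 16, 2, 2]
R3 ← R3 + (1/12)·R2: [0, 0, -15/4, -143/12, -25/12, 15/4]
R4 ← R4 − (1/2)·R2: [0, 0, 5/2, 19/2, 5/2, -5/2]
R4 ← R4 + (2/3)·R3: [0, 0, 0, 14/9, 10/9, 0]
Echelon form has 4 nonzero rows, so rank(C) = 4.
The rank gives the maximum number of linearly independent columns: 4.

4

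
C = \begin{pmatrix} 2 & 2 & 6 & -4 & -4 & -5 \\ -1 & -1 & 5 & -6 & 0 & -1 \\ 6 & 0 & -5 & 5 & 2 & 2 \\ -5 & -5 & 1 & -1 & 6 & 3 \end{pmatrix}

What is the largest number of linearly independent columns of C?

Row reduce to echelon form.
R2 ← R2 + (1/2)·R1: [0, 0, 8, -8, -2, -7/2]
R3 ← R3 − (3)·R1: [0, -6, -23, 17, 14, 17]
R4 ← R4 + (5/2)·R1: [0, 0, 16, -11, -4, -19/2]
Swap R2 ↔ R3
R4 ← R4 − (2)·R3: [0, 0, 0, 5, 0, -5/2]
Echelon form has 4 nonzero rows, so rank(C) = 4.
The rank gives the maximum number of linearly independent columns: 4.

4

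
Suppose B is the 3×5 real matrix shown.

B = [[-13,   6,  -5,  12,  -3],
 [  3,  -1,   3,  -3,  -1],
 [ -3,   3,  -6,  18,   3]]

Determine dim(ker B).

Row reduce to echelon form.
R2 ← R2 + (3/13)·R1: [0, 5/13, 24/13, -3/13, -22/13]
R3 ← R3 − (3/13)·R1: [0, 21/13, -63/13, 198/13, 48/13]
R3 ← R3 − (21/5)·R2: [0, 0, -63/5, 81/5, 54/5]
3 nonzero rows, so rank(B) = 3.
B has 5 columns; by rank–nullity, nullity = 5 − 3 = 2.

2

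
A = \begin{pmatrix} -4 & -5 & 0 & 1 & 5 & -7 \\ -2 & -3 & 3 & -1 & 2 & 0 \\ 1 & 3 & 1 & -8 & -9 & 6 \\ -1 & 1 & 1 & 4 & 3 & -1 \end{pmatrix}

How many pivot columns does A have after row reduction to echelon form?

4

Row reduce to echelon form.
R2 ← R2 − (1/2)·R1: [0, -1/2, 3, -3/2, -1/2, 7/2]
R3 ← R3 + (1/4)·R1: [0, 7/4, 1, -31/4, -31/4, 17/4]
R4 ← R4 − (1/4)·R1: [0, 9/4, 1, 15/4, 7/4, 3/4]
R3 ← R3 + (7/2)·R2: [0, 0, 23/2, -13, -19/2, 33/2]
R4 ← R4 + (9/2)·R2: [0, 0, 29/2, -3, -1/2, 33/2]
R4 ← R4 − (29/23)·R3: [0, 0, 0, 308/23, 264/23, -99/23]
Echelon form has 4 nonzero rows, so rank(A) = 4.
Each nonzero row contributes one pivot column: 4 pivot columns.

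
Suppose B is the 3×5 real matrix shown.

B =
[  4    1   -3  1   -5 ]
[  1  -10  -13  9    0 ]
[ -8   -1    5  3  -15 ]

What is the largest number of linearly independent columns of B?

Row reduce to echelon form.
R2 ← R2 − (1/4)·R1: [0, -41/4, -49/4, 35/4, 5/4]
R3 ← R3 + (2)·R1: [0, 1, -1, 5, -25]
R3 ← R3 + (4/41)·R2: [0, 0, -90/41, 240/41, -1020/41]
Echelon form has 3 nonzero rows, so rank(B) = 3.
The rank gives the maximum number of linearly independent columns: 3.

3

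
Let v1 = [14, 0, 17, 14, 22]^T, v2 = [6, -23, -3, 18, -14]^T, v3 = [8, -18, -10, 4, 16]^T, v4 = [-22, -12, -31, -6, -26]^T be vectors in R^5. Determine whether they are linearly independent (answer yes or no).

yes

Form the matrix with these vectors as rows and row reduce.
R2 ← R2 − (3/7)·R1: [0, -23, -72/7, 12, -164/7]
R3 ← R3 − (4/7)·R1: [0, -18, -138/7, -4, 24/7]
R4 ← R4 + (11/7)·R1: [0, -12, -30/7, 16, 60/7]
R3 ← R3 − (18/23)·R2: [0, 0, -1878/161, -308/23, 3504/161]
R4 ← R4 − (12/23)·R2: [0, 0, 174/161, 224/23, 3348/161]
R4 ← R4 + (29/313)·R3: [0, 0, 0, 2660/313, 7140/313]
4 nonzero rows, so the 4 vectors span a space of dimension 4.
Since 4 = 4, the vectors are linearly independent.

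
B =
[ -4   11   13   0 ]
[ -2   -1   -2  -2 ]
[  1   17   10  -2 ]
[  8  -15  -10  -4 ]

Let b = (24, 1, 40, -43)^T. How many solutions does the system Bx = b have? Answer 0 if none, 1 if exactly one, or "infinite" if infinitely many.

Row reduce the augmented matrix [B | b].
R2 ← R2 − (1/2)·R1: [0, -13/2, -17/2, -2, -11]
R3 ← R3 + (1/4)·R1: [0, 79/4, 53/4, -2, 46]
R4 ← R4 + (2)·R1: [0, 7, 16, -4, 5]
R3 ← R3 + (79/26)·R2: [0, 0, -327/26, -105/13, 327/26]
R4 ← R4 + (14/13)·R2: [0, 0, 89/13, -80/13, -89/13]
R4 ← R4 + (178/327)·R3: [0, 0, 0, -1150/109, 0]
The echelon form has 4 nonzero rows, and every pivot lies in the first 4 columns, so rank(B) = rank([B|b]) = 4.
The system is consistent.
rank = 4 = number of unknowns, so the solution is unique.

1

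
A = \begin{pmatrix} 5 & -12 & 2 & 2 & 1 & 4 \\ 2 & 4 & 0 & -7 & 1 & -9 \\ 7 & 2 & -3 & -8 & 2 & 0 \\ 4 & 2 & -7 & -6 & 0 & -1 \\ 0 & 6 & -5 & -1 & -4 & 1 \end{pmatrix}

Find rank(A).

Row reduce to echelon form.
R2 ← R2 − (2/5)·R1: [0, 44/5, -4/5, -39/5, 3/5, -53/5]
R3 ← R3 − (7/5)·R1: [0, 94/5, -29/5, -54/5, 3/5, -28/5]
R4 ← R4 − (4/5)·R1: [0, 58/5, -43/5, -38/5, -4/5, -21/5]
R3 ← R3 − (47/22)·R2: [0, 0, -45/11, 129/22, -15/22, 375/22]
R4 ← R4 − (29/22)·R2: [0, 0, -83/11, 59/22, -35/22, 215/22]
R5 ← R5 − (15/22)·R2: [0, 0, -49/11, 95/22, -97/22, 181/22]
R4 ← R4 − (83/45)·R3: [0, 0, 0, -122/15, -1/3, -65/3]
R5 ← R5 − (49/45)·R3: [0, 0, 0, -31/15, -11/3, -31/3]
R5 ← R5 − (31/122)·R4: [0, 0, 0, 0, -437/122, -589/122]
Echelon form has 5 nonzero rows, so rank(A) = 5.

5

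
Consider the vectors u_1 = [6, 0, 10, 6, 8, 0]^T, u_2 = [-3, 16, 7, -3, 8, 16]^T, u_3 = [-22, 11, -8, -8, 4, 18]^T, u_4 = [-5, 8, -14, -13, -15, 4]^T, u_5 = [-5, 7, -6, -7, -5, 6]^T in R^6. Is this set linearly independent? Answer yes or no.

Form the matrix with these vectors as rows and row reduce.
R2 ← R2 + (1/2)·R1: [0, 16, 12, 0, 12, 16]
R3 ← R3 + (11/3)·R1: [0, 11, 86/3, 14, 100/3, 18]
R4 ← R4 + (5/6)·R1: [0, 8, -17/3, -8, -25/3, 4]
R5 ← R5 + (5/6)·R1: [0, 7, 7/3, -2, 5/3, 6]
R3 ← R3 − (11/16)·R2: [0, 0, 245/12, 14, 301/12, 7]
R4 ← R4 − (1/2)·R2: [0, 0, -35/3, -8, -43/3, -4]
R5 ← R5 − (7/16)·R2: [0, 0, -35/12, -2, -43/12, -1]
R4 ← R4 + (4/7)·R3: [0, 0, 0, 0, 0, 0]
R5 ← R5 + (1/7)·R3: [0, 0, 0, 0, 0, 0]
3 nonzero rows, so the 5 vectors span a space of dimension 3.
Since 3 < 5, the vectors are linearly dependent.

no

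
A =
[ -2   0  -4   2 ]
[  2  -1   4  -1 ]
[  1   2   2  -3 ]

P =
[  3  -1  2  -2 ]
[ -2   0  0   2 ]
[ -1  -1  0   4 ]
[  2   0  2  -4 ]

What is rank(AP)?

2

First compute AP:
[[  2,   6,   0, -20],
 [  2,  -6,   2,  14],
 [ -9,  -3,  -4,  22]]
Now row reduce the product.
R2 ← R2 − R1: [0, -12, 2, 34]
R3 ← R3 + (9/2)·R1: [0, 24, -4, -68]
R3 ← R3 + (2)·R2: [0, 0, 0, 0]
2 nonzero rows, so rank(AP) = 2.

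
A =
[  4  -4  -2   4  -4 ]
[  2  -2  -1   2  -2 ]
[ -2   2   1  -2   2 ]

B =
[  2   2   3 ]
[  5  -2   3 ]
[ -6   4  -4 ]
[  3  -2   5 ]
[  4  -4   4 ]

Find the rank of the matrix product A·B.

1

First compute AB:
[[ -4,  16,  12],
 [ -2,   8,   6],
 [  2,  -8,  -6]]
Now row reduce the product.
R2 ← R2 − (1/2)·R1: [0, 0, 0]
R3 ← R3 + (1/2)·R1: [0, 0, 0]
1 nonzero row, so rank(AB) = 1.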